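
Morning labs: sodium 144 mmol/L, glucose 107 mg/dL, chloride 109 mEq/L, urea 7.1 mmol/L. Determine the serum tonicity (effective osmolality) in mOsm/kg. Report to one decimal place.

293.9 mOsm/kg

Effective osmolality excludes urea (freely permeant across cell membranes):
2·Na + glucose/18
= 2·144 + 107/18
= 288 + 5.94
= 293.94 mOsm/kg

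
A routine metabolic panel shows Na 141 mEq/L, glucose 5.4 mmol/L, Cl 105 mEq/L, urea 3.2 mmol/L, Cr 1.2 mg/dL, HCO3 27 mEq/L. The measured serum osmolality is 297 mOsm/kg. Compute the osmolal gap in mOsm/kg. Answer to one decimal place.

6.4 mOsm/kg

Calculated osmolality = 2·Na + glucose + urea
= 2·141 + 5.4 + 3.2
= 282 + 5.40 + 3.20
= 290.6 mOsm/kg ≈ 290.6 mOsm/kg
Osmolar gap = measured − calculated = 297 − 290.6 = 6.4 mOsm/kg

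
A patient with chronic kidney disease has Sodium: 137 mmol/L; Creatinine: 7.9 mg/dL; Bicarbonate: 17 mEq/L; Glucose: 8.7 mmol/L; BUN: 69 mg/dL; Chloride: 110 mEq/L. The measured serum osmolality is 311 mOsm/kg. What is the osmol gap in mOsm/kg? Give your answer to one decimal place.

3.7 mOsm/kg

Calculated osmolality = 2·Na + glucose + BUN/2.8
= 2·137 + 8.7 + 69/2.8
= 274 + 8.70 + 24.64
= 307.34 mOsm/kg ≈ 307.3 mOsm/kg
Osmolar gap = measured − calculated = 311 − 307.3 = 3.7 mOsm/kg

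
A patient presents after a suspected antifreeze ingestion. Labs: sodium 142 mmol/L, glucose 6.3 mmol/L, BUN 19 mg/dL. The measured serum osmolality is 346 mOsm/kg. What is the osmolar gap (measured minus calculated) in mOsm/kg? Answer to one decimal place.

Calculated osmolality = 2·Na + glucose + BUN/2.8
= 2·142 + 6.3 + 19/2.8
= 284 + 6.30 + 6.79
= 297.09 mOsm/kg ≈ 297.1 mOsm/kg
Osmolar gap = measured − calculated = 346 − 297.1 = 48.9 mOsm/kg

48.9 mOsm/kg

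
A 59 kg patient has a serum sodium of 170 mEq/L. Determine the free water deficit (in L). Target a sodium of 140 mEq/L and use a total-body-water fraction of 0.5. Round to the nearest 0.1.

6.3 L

TBW = 0.5 · 59 = 29.5 L
Free water deficit = TBW · (Na/140 − 1)
= 29.5 · (170/140 − 1)
= 29.5 · 0.2143
= 6.32 L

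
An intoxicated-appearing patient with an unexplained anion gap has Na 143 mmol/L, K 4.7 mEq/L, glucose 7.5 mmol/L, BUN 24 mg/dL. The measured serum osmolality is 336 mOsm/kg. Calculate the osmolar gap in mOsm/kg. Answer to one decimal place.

33.9 mOsm/kg

Calculated osmolality = 2·Na + glucose + BUN/2.8
= 2·143 + 7.5 + 24/2.8
= 286 + 7.50 + 8.57
= 302.07 mOsm/kg ≈ 302.1 mOsm/kg
Osmolar gap = measured − calculated = 336 − 302.1 = 33.9 mOsm/kg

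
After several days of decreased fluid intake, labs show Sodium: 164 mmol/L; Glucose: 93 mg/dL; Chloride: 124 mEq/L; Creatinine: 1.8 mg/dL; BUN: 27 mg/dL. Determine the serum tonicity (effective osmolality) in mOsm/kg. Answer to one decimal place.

333.2 mOsm/kg

Effective osmolality excludes urea (freely permeant across cell membranes):
2·Na + glucose/18
= 2·164 + 93/18
= 328 + 5.17
= 333.17 mOsm/kg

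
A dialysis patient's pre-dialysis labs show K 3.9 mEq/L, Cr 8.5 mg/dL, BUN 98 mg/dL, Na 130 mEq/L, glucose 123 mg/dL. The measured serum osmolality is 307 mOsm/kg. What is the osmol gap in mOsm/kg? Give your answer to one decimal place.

5.2 mOsm/kg

Calculated osmolality = 2·Na + glucose/18 + BUN/2.8
= 2·130 + 123/18 + 98/2.8
= 260 + 6.83 + 35
= 301.83 mOsm/kg ≈ 301.8 mOsm/kg
Osmolar gap = measured − calculated = 307 − 301.8 = 5.2 mOsm/kg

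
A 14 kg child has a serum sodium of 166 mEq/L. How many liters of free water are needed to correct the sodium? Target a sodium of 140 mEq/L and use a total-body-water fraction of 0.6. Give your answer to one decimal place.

1.6 L

TBW = 0.6 · 14 = 8.4 L
Free water deficit = TBW · (Na/140 − 1)
= 8.4 · (166/140 − 1)
= 8.4 · 0.1857
= 1.56 L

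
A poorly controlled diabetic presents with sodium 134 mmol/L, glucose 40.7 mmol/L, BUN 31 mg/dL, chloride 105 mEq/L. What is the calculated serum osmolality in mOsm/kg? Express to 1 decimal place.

319.8 mOsm/kg

Calculated osmolality = 2·Na + glucose + BUN/2.8
= 2·134 + 40.7 + 31/2.8
= 268 + 40.70 + 11.07
= 319.77 mOsm/kg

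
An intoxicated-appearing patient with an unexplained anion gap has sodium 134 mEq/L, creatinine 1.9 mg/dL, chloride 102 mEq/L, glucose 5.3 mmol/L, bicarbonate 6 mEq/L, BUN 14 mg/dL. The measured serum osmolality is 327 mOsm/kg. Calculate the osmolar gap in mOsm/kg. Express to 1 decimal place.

Calculated osmolality = 2·Na + glucose + BUN/2.8
= 2·134 + 5.3 + 14/2.8
= 268 + 5.30 + 5
= 278.3 mOsm/kg ≈ 278.3 mOsm/kg
Osmolar gap = measured − calculated = 327 − 278.3 = 48.7 mOsm/kg

48.7 mOsm/kg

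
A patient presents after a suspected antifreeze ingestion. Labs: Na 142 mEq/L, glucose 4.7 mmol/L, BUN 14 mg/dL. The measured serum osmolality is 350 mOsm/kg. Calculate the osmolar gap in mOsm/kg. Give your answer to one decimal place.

Calculated osmolality = 2·Na + glucose + BUN/2.8
= 2·142 + 4.7 + 14/2.8
= 284 + 4.70 + 5
= 293.7 mOsm/kg ≈ 293.7 mOsm/kg
Osmolar gap = measured − calculated = 350 − 293.7 = 56.3 mOsm/kg

56.3 mOsm/kg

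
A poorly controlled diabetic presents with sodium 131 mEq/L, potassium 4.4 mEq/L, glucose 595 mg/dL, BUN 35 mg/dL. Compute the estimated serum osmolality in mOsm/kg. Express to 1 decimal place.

Calculated osmolality = 2·Na + glucose/18 + BUN/2.8
= 2·131 + 595/18 + 35/2.8
= 262 + 33.06 + 12.50
= 307.56 mOsm/kg

307.6 mOsm/kg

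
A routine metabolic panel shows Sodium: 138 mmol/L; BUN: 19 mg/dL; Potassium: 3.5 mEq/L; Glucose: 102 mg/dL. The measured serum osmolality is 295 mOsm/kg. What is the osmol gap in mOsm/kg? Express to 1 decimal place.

6.5 mOsm/kg

Calculated osmolality = 2·Na + glucose/18 + BUN/2.8
= 2·138 + 102/18 + 19/2.8
= 276 + 5.67 + 6.79
= 288.46 mOsm/kg ≈ 288.5 mOsm/kg
Osmolar gap = measured − calculated = 295 − 288.5 = 6.5 mOsm/kg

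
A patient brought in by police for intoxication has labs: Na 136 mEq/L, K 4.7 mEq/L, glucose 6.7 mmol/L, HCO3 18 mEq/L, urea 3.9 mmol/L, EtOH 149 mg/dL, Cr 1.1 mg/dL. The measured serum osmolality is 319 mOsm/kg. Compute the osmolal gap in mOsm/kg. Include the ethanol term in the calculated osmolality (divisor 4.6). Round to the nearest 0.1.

4.0 mOsm/kg

Calculated osmolality = 2·Na + glucose + urea + ethanol/4.6
= 2·136 + 6.7 + 3.9 + 149/4.6
= 272 + 6.70 + 3.90 + 32.39
= 314.99 mOsm/kg ≈ 315.0 mOsm/kg
Osmolar gap = measured − calculated = 319 − 315.0 = 4.0 mOsm/kg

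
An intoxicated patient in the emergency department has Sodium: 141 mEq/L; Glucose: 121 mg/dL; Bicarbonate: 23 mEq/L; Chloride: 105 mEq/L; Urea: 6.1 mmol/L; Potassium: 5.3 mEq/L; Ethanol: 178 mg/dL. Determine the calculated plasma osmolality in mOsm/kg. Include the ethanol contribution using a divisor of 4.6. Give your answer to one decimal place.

333.5 mOsm/kg

Calculated osmolality = 2·Na + glucose/18 + urea + ethanol/4.6
= 2·141 + 121/18 + 6.1 + 178/4.6
= 282 + 6.72 + 6.10 + 38.70
= 333.52 mOsm/kg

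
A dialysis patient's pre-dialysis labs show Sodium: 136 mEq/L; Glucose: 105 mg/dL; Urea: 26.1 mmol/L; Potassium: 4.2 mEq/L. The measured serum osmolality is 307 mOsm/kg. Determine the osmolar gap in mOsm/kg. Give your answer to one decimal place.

3.1 mOsm/kg

Calculated osmolality = 2·Na + glucose/18 + urea
= 2·136 + 105/18 + 26.1
= 272 + 5.83 + 26.10
= 303.93 mOsm/kg ≈ 303.9 mOsm/kg
Osmolar gap = measured − calculated = 307 − 303.9 = 3.1 mOsm/kg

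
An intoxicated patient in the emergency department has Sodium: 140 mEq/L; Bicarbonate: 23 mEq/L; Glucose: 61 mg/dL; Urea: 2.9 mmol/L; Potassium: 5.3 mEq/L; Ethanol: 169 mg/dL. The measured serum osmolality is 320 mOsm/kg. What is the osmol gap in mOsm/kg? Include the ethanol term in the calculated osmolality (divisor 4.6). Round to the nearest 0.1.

-3.0 mOsm/kg

Calculated osmolality = 2·Na + glucose/18 + urea + ethanol/4.6
= 2·140 + 61/18 + 2.9 + 169/4.6
= 280 + 3.39 + 2.90 + 36.74
= 323.03 mOsm/kg ≈ 323.0 mOsm/kg
Osmolar gap = measured − calculated = 320 − 323.0 = -3.0 mOsm/kg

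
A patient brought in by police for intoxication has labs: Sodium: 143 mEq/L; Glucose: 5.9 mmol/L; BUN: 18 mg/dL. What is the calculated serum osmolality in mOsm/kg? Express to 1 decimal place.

Calculated osmolality = 2·Na + glucose + BUN/2.8
= 2·143 + 5.9 + 18/2.8
= 286 + 5.90 + 6.43
= 298.33 mOsm/kg

298.3 mOsm/kg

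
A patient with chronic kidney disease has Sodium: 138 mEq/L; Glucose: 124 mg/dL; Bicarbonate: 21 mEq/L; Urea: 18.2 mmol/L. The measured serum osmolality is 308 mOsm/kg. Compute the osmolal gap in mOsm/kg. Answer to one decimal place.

6.9 mOsm/kg

Calculated osmolality = 2·Na + glucose/18 + urea
= 2·138 + 124/18 + 18.2
= 276 + 6.89 + 18.20
= 301.09 mOsm/kg ≈ 301.1 mOsm/kg
Osmolar gap = measured − calculated = 308 − 301.1 = 6.9 mOsm/kg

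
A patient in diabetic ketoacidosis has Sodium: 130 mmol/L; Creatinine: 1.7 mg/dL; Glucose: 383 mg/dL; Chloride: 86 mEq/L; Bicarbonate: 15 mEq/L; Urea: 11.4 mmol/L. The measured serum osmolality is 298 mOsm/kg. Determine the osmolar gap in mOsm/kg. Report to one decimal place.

5.3 mOsm/kg

Calculated osmolality = 2·Na + glucose/18 + urea
= 2·130 + 383/18 + 11.4
= 260 + 21.28 + 11.40
= 292.68 mOsm/kg ≈ 292.7 mOsm/kg
Osmolar gap = measured − calculated = 298 − 292.7 = 5.3 mOsm/kg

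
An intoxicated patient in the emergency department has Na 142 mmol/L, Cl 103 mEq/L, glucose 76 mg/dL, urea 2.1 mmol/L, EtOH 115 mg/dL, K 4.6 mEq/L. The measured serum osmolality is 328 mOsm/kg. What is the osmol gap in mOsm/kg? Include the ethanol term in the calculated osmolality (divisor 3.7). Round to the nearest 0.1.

6.6 mOsm/kg

Calculated osmolality = 2·Na + glucose/18 + urea + ethanol/3.7
= 2·142 + 76/18 + 2.1 + 115/3.7
= 284 + 4.22 + 2.10 + 31.08
= 321.4 mOsm/kg ≈ 321.4 mOsm/kg
Osmolar gap = measured − calculated = 328 − 321.4 = 6.6 mOsm/kg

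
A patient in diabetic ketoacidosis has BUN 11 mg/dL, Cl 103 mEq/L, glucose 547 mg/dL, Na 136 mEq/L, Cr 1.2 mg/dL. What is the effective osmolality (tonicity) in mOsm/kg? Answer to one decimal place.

Effective osmolality excludes urea (freely permeant across cell membranes):
2·Na + glucose/18
= 2·136 + 547/18
= 272 + 30.39
= 302.39 mOsm/kg

302.4 mOsm/kg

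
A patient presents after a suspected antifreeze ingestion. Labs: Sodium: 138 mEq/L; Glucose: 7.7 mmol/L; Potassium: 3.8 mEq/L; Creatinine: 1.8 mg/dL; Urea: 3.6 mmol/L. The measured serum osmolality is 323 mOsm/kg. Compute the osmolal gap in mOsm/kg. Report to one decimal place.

35.7 mOsm/kg

Calculated osmolality = 2·Na + glucose + urea
= 2·138 + 7.7 + 3.6
= 276 + 7.70 + 3.60
= 287.3 mOsm/kg ≈ 287.3 mOsm/kg
Osmolar gap = measured − calculated = 323 − 287.3 = 35.7 mOsm/kg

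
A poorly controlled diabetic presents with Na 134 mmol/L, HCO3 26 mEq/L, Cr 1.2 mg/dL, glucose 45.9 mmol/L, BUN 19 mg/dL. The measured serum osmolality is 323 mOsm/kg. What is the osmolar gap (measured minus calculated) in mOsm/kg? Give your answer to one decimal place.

2.3 mOsm/kg

Calculated osmolality = 2·Na + glucose + BUN/2.8
= 2·134 + 45.9 + 19/2.8
= 268 + 45.90 + 6.79
= 320.69 mOsm/kg ≈ 320.7 mOsm/kg
Osmolar gap = measured − calculated = 323 − 320.7 = 2.3 mOsm/kg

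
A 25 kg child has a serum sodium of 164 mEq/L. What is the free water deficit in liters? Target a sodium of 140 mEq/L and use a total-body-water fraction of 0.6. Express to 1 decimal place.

2.6 L

TBW = 0.6 · 25 = 15 L
Free water deficit = TBW · (Na/140 − 1)
= 15 · (164/140 − 1)
= 15 · 0.1714
= 2.57 L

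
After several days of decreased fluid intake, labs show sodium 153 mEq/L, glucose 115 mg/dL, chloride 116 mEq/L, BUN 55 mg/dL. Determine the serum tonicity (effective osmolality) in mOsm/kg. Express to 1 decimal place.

Effective osmolality excludes urea (freely permeant across cell membranes):
2·Na + glucose/18
= 2·153 + 115/18
= 306 + 6.39
= 312.39 mOsm/kg

312.4 mOsm/kg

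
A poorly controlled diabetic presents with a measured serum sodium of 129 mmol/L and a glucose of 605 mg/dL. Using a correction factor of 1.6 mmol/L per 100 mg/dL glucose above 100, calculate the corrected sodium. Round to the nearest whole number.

137 mmol/L

Corrected Na = measured Na + 1.6 · (glucose − 100)/100
= 129 + 1.6 · (605 − 100)/100
= 129 + 8.1
= 137.1 mmol/L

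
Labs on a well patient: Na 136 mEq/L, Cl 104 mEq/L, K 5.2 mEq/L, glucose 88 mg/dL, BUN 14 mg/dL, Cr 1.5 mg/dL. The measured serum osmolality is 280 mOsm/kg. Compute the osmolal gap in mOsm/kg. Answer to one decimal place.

Calculated osmolality = 2·Na + glucose/18 + BUN/2.8
= 2·136 + 88/18 + 14/2.8
= 272 + 4.89 + 5
= 281.89 mOsm/kg ≈ 281.9 mOsm/kg
Osmolar gap = measured − calculated = 280 − 281.9 = -1.9 mOsm/kg

-1.9 mOsm/kg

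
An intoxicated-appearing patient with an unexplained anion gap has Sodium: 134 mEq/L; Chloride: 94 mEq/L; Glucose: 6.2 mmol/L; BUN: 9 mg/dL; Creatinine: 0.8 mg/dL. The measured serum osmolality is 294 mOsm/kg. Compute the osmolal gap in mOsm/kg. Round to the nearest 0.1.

Calculated osmolality = 2·Na + glucose + BUN/2.8
= 2·134 + 6.2 + 9/2.8
= 268 + 6.20 + 3.21
= 277.41 mOsm/kg ≈ 277.4 mOsm/kg
Osmolar gap = measured − calculated = 294 − 277.4 = 16.6 mOsm/kg

16.6 mOsm/kg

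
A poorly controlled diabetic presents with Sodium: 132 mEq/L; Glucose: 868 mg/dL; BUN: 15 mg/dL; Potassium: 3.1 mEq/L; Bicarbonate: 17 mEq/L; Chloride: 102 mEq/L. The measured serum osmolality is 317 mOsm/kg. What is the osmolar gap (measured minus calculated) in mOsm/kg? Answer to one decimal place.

-0.6 mOsm/kg

Calculated osmolality = 2·Na + glucose/18 + BUN/2.8
= 2·132 + 868/18 + 15/2.8
= 264 + 48.22 + 5.36
= 317.58 mOsm/kg ≈ 317.6 mOsm/kg
Osmolar gap = measured − calculated = 317 − 317.6 = -0.6 mOsm/kg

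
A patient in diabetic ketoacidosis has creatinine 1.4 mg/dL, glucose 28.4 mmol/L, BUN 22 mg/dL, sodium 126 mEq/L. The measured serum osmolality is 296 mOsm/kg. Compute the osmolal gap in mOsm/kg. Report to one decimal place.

7.7 mOsm/kg

Calculated osmolality = 2·Na + glucose + BUN/2.8
= 2·126 + 28.4 + 22/2.8
= 252 + 28.40 + 7.86
= 288.26 mOsm/kg ≈ 288.3 mOsm/kg
Osmolar gap = measured − calculated = 296 − 288.3 = 7.7 mOsm/kg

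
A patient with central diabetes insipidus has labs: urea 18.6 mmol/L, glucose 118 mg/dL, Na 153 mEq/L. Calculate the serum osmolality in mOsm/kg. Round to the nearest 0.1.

331.2 mOsm/kg

Calculated osmolality = 2·Na + glucose/18 + urea
= 2·153 + 118/18 + 18.6
= 306 + 6.56 + 18.60
= 331.16 mOsm/kg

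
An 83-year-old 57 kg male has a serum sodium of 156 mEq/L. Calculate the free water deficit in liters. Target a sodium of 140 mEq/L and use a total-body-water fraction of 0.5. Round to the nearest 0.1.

3.3 L

TBW = 0.5 · 57 = 28.5 L
Free water deficit = TBW · (Na/140 − 1)
= 28.5 · (156/140 − 1)
= 28.5 · 0.1143
= 3.26 L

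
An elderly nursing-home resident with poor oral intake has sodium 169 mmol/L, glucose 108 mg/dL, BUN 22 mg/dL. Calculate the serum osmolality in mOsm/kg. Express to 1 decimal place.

Calculated osmolality = 2·Na + glucose/18 + BUN/2.8
= 2·169 + 108/18 + 22/2.8
= 338 + 6 + 7.86
= 351.86 mOsm/kg

351.9 mOsm/kg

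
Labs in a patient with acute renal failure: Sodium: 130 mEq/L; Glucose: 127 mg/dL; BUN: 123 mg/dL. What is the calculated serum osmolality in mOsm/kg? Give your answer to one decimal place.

311.0 mOsm/kg

Calculated osmolality = 2·Na + glucose/18 + BUN/2.8
= 2·130 + 127/18 + 123/2.8
= 260 + 7.06 + 43.93
= 310.99 mOsm/kg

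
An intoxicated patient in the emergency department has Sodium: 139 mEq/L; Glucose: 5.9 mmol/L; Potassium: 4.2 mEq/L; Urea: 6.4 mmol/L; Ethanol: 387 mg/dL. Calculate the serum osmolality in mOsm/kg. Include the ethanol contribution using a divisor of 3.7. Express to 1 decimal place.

394.9 mOsm/kg

Calculated osmolality = 2·Na + glucose + urea + ethanol/3.7
= 2·139 + 5.9 + 6.4 + 387/3.7
= 278 + 5.90 + 6.40 + 104.59
= 394.89 mOsm/kg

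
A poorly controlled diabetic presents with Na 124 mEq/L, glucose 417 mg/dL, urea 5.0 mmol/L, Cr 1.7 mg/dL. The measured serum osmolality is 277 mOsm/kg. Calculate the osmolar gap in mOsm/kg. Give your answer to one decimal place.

0.8 mOsm/kg

Calculated osmolality = 2·Na + glucose/18 + urea
= 2·124 + 417/18 + 5
= 248 + 23.17 + 5
= 276.17 mOsm/kg ≈ 276.2 mOsm/kg
Osmolar gap = measured − calculated = 277 − 276.2 = 0.8 mOsm/kg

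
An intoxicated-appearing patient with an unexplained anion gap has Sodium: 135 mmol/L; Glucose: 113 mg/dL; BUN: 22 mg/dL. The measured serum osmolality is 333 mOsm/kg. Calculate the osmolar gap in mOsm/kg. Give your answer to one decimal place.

48.9 mOsm/kg

Calculated osmolality = 2·Na + glucose/18 + BUN/2.8
= 2·135 + 113/18 + 22/2.8
= 270 + 6.28 + 7.86
= 284.14 mOsm/kg ≈ 284.1 mOsm/kg
Osmolar gap = measured − calculated = 333 − 284.1 = 48.9 mOsm/kg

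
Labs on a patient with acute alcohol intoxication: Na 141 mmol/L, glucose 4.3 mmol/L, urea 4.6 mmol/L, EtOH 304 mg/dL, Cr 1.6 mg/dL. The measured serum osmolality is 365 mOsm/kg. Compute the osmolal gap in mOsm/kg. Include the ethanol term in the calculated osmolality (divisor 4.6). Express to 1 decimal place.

8.0 mOsm/kg

Calculated osmolality = 2·Na + glucose + urea + ethanol/4.6
= 2·141 + 4.3 + 4.6 + 304/4.6
= 282 + 4.30 + 4.60 + 66.09
= 356.99 mOsm/kg ≈ 357.0 mOsm/kg
Osmolar gap = measured − calculated = 365 − 357.0 = 8.0 mOsm/kg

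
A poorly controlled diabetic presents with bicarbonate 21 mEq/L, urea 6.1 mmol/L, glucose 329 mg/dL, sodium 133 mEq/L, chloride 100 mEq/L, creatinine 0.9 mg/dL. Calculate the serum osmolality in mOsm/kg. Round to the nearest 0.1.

290.4 mOsm/kg

Calculated osmolality = 2·Na + glucose/18 + urea
= 2·133 + 329/18 + 6.1
= 266 + 18.28 + 6.10
= 290.38 mOsm/kg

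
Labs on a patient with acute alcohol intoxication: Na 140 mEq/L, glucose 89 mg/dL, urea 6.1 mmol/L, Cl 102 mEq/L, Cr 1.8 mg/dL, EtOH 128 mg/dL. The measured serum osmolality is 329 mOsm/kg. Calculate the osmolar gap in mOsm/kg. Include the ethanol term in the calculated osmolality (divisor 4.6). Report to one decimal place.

Calculated osmolality = 2·Na + glucose/18 + urea + ethanol/4.6
= 2·140 + 89/18 + 6.1 + 128/4.6
= 280 + 4.94 + 6.10 + 27.83
= 318.87 mOsm/kg ≈ 318.9 mOsm/kg
Osmolar gap = measured − calculated = 329 − 318.9 = 10.1 mOsm/kg

10.1 mOsm/kg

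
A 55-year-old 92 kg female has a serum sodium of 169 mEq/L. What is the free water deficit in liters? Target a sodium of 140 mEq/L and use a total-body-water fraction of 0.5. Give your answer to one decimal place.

9.5 L

TBW = 0.5 · 92 = 46 L
Free water deficit = TBW · (Na/140 − 1)
= 46 · (169/140 − 1)
= 46 · 0.2071
= 9.53 L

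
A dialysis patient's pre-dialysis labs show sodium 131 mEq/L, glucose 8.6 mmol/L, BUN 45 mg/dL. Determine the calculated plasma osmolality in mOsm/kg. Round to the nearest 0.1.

Calculated osmolality = 2·Na + glucose + BUN/2.8
= 2·131 + 8.6 + 45/2.8
= 262 + 8.60 + 16.07
= 286.67 mOsm/kg

286.7 mOsm/kg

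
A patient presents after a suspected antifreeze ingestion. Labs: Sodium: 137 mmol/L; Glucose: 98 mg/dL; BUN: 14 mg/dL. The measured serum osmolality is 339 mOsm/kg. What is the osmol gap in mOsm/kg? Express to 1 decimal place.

Calculated osmolality = 2·Na + glucose/18 + BUN/2.8
= 2·137 + 98/18 + 14/2.8
= 274 + 5.44 + 5
= 284.44 mOsm/kg ≈ 284.4 mOsm/kg
Osmolar gap = measured − calculated = 339 − 284.4 = 54.6 mOsm/kg

54.6 mOsm/kg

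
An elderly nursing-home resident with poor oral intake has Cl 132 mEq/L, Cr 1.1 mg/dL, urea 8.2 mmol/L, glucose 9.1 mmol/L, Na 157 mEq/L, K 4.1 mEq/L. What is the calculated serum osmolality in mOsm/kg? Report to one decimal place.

331.3 mOsm/kg

Calculated osmolality = 2·Na + glucose + urea
= 2·157 + 9.1 + 8.2
= 314 + 9.10 + 8.20
= 331.3 mOsm/kg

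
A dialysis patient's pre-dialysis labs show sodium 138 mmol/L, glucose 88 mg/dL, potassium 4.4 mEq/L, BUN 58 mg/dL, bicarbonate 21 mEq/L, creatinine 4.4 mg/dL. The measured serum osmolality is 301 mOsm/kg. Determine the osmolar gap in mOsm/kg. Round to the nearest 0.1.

Calculated osmolality = 2·Na + glucose/18 + BUN/2.8
= 2·138 + 88/18 + 58/2.8
= 276 + 4.89 + 20.71
= 301.6 mOsm/kg ≈ 301.6 mOsm/kg
Osmolar gap = measured − calculated = 301 − 301.6 = -0.6 mOsm/kg

-0.6 mOsm/kg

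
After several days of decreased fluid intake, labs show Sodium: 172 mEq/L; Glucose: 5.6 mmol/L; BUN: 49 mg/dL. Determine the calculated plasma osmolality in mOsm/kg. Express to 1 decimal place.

367.1 mOsm/kg

Calculated osmolality = 2·Na + glucose + BUN/2.8
= 2·172 + 5.6 + 49/2.8
= 344 + 5.60 + 17.50
= 367.1 mOsm/kg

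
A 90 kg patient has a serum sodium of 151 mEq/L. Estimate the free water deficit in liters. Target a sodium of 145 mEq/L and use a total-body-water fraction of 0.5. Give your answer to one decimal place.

1.9 L

TBW = 0.5 · 90 = 45 L
Free water deficit = TBW · (Na/145 − 1)
= 45 · (151/145 − 1)
= 45 · 0.0414
= 1.86 L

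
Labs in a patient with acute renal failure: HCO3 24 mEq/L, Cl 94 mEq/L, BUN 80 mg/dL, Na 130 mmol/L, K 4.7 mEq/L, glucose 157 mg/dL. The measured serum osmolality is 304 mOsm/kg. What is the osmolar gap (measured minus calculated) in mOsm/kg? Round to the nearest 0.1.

6.7 mOsm/kg

Calculated osmolality = 2·Na + glucose/18 + BUN/2.8
= 2·130 + 157/18 + 80/2.8
= 260 + 8.72 + 28.57
= 297.29 mOsm/kg ≈ 297.3 mOsm/kg
Osmolar gap = measured − calculated = 304 − 297.3 = 6.7 mOsm/kg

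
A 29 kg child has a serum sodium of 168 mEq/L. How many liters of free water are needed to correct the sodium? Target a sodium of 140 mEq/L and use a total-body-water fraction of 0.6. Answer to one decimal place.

TBW = 0.6 · 29 = 17.4 L
Free water deficit = TBW · (Na/140 − 1)
= 17.4 · (168/140 − 1)
= 17.4 · 0.2
= 3.48 L

3.5 L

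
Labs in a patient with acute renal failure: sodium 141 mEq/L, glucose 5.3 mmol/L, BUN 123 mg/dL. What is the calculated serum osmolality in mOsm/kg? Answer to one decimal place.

331.2 mOsm/kg

Calculated osmolality = 2·Na + glucose + BUN/2.8
= 2·141 + 5.3 + 123/2.8
= 282 + 5.30 + 43.93
= 331.23 mOsm/kg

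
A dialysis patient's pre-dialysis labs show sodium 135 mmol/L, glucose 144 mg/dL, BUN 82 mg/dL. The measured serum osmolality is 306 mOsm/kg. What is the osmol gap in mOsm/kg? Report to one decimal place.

-1.3 mOsm/kg

Calculated osmolality = 2·Na + glucose/18 + BUN/2.8
= 2·135 + 144/18 + 82/2.8
= 270 + 8 + 29.29
= 307.29 mOsm/kg ≈ 307.3 mOsm/kg
Osmolar gap = measured − calculated = 306 − 307.3 = -1.3 mOsm/kg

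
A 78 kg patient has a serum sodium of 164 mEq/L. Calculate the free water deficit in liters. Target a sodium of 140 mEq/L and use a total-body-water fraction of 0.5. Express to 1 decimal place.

6.7 L

TBW = 0.5 · 78 = 39 L
Free water deficit = TBW · (Na/140 − 1)
= 39 · (164/140 − 1)
= 39 · 0.1714
= 6.68 L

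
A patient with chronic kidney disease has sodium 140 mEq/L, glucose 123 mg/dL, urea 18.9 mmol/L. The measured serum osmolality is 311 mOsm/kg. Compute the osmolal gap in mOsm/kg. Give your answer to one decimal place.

Calculated osmolality = 2·Na + glucose/18 + urea
= 2·140 + 123/18 + 18.9
= 280 + 6.83 + 18.90
= 305.73 mOsm/kg ≈ 305.7 mOsm/kg
Osmolar gap = measured − calculated = 311 − 305.7 = 5.3 mOsm/kg

5.3 mOsm/kg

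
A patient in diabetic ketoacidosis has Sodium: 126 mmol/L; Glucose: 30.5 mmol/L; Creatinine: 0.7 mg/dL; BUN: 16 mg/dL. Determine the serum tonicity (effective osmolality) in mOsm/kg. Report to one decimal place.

282.5 mOsm/kg

Effective osmolality excludes urea (freely permeant across cell membranes):
2·Na + glucose
= 2·126 + 30.5
= 252 + 30.5
= 282.5 mOsm/kg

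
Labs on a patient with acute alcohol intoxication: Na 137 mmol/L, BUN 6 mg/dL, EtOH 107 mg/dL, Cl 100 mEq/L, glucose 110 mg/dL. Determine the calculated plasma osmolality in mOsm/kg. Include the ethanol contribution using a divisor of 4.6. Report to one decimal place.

Calculated osmolality = 2·Na + glucose/18 + BUN/2.8 + ethanol/4.6
= 2·137 + 110/18 + 6/2.8 + 107/4.6
= 274 + 6.11 + 2.14 + 23.26
= 305.51 mOsm/kg

305.5 mOsm/kg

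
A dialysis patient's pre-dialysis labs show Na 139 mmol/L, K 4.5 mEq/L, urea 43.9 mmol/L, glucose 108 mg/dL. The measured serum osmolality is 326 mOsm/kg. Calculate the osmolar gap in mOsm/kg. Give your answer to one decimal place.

-1.9 mOsm/kg

Calculated osmolality = 2·Na + glucose/18 + urea
= 2·139 + 108/18 + 43.9
= 278 + 6 + 43.90
= 327.9 mOsm/kg ≈ 327.9 mOsm/kg
Osmolar gap = measured − calculated = 326 − 327.9 = -1.9 mOsm/kg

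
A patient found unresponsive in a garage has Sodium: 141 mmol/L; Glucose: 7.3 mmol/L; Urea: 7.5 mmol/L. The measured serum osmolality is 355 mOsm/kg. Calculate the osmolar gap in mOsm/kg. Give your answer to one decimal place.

58.2 mOsm/kg

Calculated osmolality = 2·Na + glucose + urea
= 2·141 + 7.3 + 7.5
= 282 + 7.30 + 7.50
= 296.8 mOsm/kg ≈ 296.8 mOsm/kg
Osmolar gap = measured − calculated = 355 − 296.8 = 58.2 mOsm/kg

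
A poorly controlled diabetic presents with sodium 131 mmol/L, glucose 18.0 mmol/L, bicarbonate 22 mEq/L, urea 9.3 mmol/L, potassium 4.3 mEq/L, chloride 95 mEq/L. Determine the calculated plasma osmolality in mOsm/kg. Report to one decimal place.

Calculated osmolality = 2·Na + glucose + urea
= 2·131 + 18 + 9.3
= 262 + 18 + 9.30
= 289.3 mOsm/kg

289.3 mOsm/kg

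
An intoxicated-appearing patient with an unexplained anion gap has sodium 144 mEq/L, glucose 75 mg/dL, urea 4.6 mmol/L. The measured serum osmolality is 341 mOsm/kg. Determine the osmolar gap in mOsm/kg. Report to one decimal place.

44.2 mOsm/kg

Calculated osmolality = 2·Na + glucose/18 + urea
= 2·144 + 75/18 + 4.6
= 288 + 4.17 + 4.60
= 296.77 mOsm/kg ≈ 296.8 mOsm/kg
Osmolar gap = measured − calculated = 341 − 296.8 = 44.2 mOsm/kg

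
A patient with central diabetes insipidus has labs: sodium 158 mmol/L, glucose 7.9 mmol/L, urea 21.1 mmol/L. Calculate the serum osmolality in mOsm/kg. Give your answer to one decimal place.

345.0 mOsm/kg

Calculated osmolality = 2·Na + glucose + urea
= 2·158 + 7.9 + 21.1
= 316 + 7.90 + 21.10
= 345 mOsm/kg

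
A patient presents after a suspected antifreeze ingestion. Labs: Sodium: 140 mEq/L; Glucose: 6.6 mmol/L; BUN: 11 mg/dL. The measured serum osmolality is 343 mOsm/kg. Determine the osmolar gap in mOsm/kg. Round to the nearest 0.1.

Calculated osmolality = 2·Na + glucose + BUN/2.8
= 2·140 + 6.6 + 11/2.8
= 280 + 6.60 + 3.93
= 290.53 mOsm/kg ≈ 290.5 mOsm/kg
Osmolar gap = measured − calculated = 343 − 290.5 = 52.5 mOsm/kg

52.5 mOsm/kg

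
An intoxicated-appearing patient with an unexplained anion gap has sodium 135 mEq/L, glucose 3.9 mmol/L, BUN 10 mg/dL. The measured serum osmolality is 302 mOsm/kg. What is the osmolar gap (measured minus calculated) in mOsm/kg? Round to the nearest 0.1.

24.5 mOsm/kg

Calculated osmolality = 2·Na + glucose + BUN/2.8
= 2·135 + 3.9 + 10/2.8
= 270 + 3.90 + 3.57
= 277.47 mOsm/kg ≈ 277.5 mOsm/kg
Osmolar gap = measured − calculated = 302 − 277.5 = 24.5 mOsm/kg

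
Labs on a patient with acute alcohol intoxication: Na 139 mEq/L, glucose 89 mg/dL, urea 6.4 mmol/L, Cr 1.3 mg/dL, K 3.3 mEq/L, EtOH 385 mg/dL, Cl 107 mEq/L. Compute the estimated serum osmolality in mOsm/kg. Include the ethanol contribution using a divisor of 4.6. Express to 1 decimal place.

373.0 mOsm/kg

Calculated osmolality = 2·Na + glucose/18 + urea + ethanol/4.6
= 2·139 + 89/18 + 6.4 + 385/4.6
= 278 + 4.94 + 6.40 + 83.70
= 373.04 mOsm/kg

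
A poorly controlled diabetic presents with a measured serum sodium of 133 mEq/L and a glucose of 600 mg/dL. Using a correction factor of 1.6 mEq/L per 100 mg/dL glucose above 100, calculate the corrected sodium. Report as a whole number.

Corrected Na = measured Na + 1.6 · (glucose − 100)/100
= 133 + 1.6 · (600 − 100)/100
= 133 + 8
= 141 mEq/L

141 mEq/L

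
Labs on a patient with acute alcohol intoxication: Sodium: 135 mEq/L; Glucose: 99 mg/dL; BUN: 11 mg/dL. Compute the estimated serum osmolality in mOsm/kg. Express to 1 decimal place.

Calculated osmolality = 2·Na + glucose/18 + BUN/2.8
= 2·135 + 99/18 + 11/2.8
= 270 + 5.50 + 3.93
= 279.43 mOsm/kg

279.4 mOsm/kg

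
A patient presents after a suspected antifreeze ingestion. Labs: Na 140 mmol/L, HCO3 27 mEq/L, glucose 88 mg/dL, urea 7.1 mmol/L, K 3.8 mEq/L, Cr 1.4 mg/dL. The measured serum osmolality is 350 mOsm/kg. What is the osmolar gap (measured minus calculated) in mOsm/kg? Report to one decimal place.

Calculated osmolality = 2·Na + glucose/18 + urea
= 2·140 + 88/18 + 7.1
= 280 + 4.89 + 7.10
= 291.99 mOsm/kg ≈ 292.0 mOsm/kg
Osmolar gap = measured − calculated = 350 − 292.0 = 58.0 mOsm/kg

58.0 mOsm/kg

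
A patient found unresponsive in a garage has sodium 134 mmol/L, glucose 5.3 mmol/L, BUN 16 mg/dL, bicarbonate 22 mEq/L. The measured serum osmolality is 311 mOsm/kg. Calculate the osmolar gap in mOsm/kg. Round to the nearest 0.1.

Calculated osmolality = 2·Na + glucose + BUN/2.8
= 2·134 + 5.3 + 16/2.8
= 268 + 5.30 + 5.71
= 279.01 mOsm/kg ≈ 279.0 mOsm/kg
Osmolar gap = measured − calculated = 311 − 279.0 = 32.0 mOsm/kg

32.0 mOsm/kg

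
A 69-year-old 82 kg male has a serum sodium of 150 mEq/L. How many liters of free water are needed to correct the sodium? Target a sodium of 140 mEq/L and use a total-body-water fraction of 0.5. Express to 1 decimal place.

TBW = 0.5 · 82 = 41 L
Free water deficit = TBW · (Na/140 − 1)
= 41 · (150/140 − 1)
= 41 · 0.0714
= 2.93 L

2.9 L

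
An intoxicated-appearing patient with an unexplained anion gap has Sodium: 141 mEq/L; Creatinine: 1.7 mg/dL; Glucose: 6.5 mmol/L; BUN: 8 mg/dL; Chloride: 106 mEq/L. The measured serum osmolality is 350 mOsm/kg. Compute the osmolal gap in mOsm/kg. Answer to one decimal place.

Calculated osmolality = 2·Na + glucose + BUN/2.8
= 2·141 + 6.5 + 8/2.8
= 282 + 6.50 + 2.86
= 291.36 mOsm/kg ≈ 291.4 mOsm/kg
Osmolar gap = measured − calculated = 350 − 291.4 = 58.6 mOsm/kg

58.6 mOsm/kg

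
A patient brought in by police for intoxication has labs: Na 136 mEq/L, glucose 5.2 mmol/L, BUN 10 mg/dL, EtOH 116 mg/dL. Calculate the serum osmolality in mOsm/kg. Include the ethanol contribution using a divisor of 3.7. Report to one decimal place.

312.1 mOsm/kg

Calculated osmolality = 2·Na + glucose + BUN/2.8 + ethanol/3.7
= 2·136 + 5.2 + 10/2.8 + 116/3.7
= 272 + 5.20 + 3.57 + 31.35
= 312.12 mOsm/kg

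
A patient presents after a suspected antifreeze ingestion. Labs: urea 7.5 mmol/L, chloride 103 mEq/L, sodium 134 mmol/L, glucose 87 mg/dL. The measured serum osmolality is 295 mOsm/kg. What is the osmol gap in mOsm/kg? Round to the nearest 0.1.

Calculated osmolality = 2·Na + glucose/18 + urea
= 2·134 + 87/18 + 7.5
= 268 + 4.83 + 7.50
= 280.33 mOsm/kg ≈ 280.3 mOsm/kg
Osmolar gap = measured − calculated = 295 − 280.3 = 14.7 mOsm/kg

14.7 mOsm/kg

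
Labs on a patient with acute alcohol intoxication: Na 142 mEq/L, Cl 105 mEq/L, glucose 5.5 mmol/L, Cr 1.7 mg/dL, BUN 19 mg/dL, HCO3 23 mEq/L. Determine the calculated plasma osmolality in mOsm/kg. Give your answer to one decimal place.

296.3 mOsm/kg

Calculated osmolality = 2·Na + glucose + BUN/2.8
= 2·142 + 5.5 + 19/2.8
= 284 + 5.50 + 6.79
= 296.29 mOsm/kg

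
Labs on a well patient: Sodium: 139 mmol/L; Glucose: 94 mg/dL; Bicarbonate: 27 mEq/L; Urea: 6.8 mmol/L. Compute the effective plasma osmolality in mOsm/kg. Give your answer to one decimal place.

Effective osmolality excludes urea (freely permeant across cell membranes):
2·Na + glucose/18
= 2·139 + 94/18
= 278 + 5.22
= 283.22 mOsm/kg

283.2 mOsm/kg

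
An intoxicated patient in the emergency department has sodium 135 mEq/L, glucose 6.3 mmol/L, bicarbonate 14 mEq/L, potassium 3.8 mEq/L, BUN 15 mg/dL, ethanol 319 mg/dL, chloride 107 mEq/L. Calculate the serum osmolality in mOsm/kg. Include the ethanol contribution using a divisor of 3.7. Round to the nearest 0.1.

Calculated osmolality = 2·Na + glucose + BUN/2.8 + ethanol/3.7
= 2·135 + 6.3 + 15/2.8 + 319/3.7
= 270 + 6.30 + 5.36 + 86.22
= 367.88 mOsm/kg

367.9 mOsm/kg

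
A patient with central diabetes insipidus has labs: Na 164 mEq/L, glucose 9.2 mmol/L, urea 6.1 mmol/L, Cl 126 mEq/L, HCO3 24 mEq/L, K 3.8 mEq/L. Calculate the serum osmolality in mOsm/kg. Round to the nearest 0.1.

343.3 mOsm/kg

Calculated osmolality = 2·Na + glucose + urea
= 2·164 + 9.2 + 6.1
= 328 + 9.20 + 6.10
= 343.3 mOsm/kg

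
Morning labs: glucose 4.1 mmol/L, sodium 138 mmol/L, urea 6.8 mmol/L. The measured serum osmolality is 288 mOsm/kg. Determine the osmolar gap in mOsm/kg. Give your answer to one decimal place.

Calculated osmolality = 2·Na + glucose + urea
= 2·138 + 4.1 + 6.8
= 276 + 4.10 + 6.80
= 286.9 mOsm/kg ≈ 286.9 mOsm/kg
Osmolar gap = measured − calculated = 288 − 286.9 = 1.1 mOsm/kg

1.1 mOsm/kg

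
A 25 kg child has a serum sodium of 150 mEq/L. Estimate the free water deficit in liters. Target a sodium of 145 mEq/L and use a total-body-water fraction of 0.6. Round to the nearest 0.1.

0.5 L

TBW = 0.6 · 25 = 15 L
Free water deficit = TBW · (Na/145 − 1)
= 15 · (150/145 − 1)
= 15 · 0.0345
= 0.52 L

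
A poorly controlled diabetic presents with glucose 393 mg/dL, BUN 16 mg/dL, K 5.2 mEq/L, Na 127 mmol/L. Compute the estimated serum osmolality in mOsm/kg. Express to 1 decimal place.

281.5 mOsm/kg

Calculated osmolality = 2·Na + glucose/18 + BUN/2.8
= 2·127 + 393/18 + 16/2.8
= 254 + 21.83 + 5.71
= 281.54 mOsm/kg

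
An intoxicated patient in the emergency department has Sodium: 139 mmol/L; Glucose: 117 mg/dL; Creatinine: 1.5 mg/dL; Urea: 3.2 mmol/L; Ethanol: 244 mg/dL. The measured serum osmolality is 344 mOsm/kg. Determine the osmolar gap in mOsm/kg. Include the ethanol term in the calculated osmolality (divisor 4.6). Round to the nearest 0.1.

Calculated osmolality = 2·Na + glucose/18 + urea + ethanol/4.6
= 2·139 + 117/18 + 3.2 + 244/4.6
= 278 + 6.50 + 3.20 + 53.04
= 340.74 mOsm/kg ≈ 340.7 mOsm/kg
Osmolar gap = measured − calculated = 344 − 340.7 = 3.3 mOsm/kg

3.3 mOsm/kg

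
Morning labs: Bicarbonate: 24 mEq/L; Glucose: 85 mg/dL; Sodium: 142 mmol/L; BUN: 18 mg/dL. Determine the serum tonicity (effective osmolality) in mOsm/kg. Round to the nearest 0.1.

288.7 mOsm/kg

Effective osmolality excludes urea (freely permeant across cell membranes):
2·Na + glucose/18
= 2·142 + 85/18
= 284 + 4.72
= 288.72 mOsm/kg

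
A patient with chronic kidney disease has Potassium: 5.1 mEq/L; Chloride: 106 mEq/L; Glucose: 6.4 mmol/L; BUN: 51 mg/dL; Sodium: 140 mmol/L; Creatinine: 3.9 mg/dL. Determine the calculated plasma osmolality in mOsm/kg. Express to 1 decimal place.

Calculated osmolality = 2·Na + glucose + BUN/2.8
= 2·140 + 6.4 + 51/2.8
= 280 + 6.40 + 18.21
= 304.61 mOsm/kg

304.6 mOsm/kg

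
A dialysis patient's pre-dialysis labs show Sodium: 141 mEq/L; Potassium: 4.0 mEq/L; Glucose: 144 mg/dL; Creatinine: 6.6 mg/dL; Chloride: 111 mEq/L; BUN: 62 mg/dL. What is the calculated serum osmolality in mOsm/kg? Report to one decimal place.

Calculated osmolality = 2·Na + glucose/18 + BUN/2.8
= 2·141 + 144/18 + 62/2.8
= 282 + 8 + 22.14
= 312.14 mOsm/kg

312.1 mOsm/kg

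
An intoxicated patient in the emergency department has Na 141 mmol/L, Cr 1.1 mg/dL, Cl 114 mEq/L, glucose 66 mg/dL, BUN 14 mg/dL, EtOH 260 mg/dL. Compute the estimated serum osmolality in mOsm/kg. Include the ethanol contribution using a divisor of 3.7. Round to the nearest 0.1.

Calculated osmolality = 2·Na + glucose/18 + BUN/2.8 + ethanol/3.7
= 2·141 + 66/18 + 14/2.8 + 260/3.7
= 282 + 3.67 + 5 + 70.27
= 360.94 mOsm/kg

360.9 mOsm/kg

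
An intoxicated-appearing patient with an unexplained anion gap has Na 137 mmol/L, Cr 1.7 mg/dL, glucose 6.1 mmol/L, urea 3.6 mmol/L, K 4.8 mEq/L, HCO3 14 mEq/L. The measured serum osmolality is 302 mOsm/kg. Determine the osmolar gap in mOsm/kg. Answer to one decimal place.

18.3 mOsm/kg

Calculated osmolality = 2·Na + glucose + urea
= 2·137 + 6.1 + 3.6
= 274 + 6.10 + 3.60
= 283.7 mOsm/kg ≈ 283.7 mOsm/kg
Osmolar gap = measured − calculated = 302 − 283.7 = 18.3 mOsm/kg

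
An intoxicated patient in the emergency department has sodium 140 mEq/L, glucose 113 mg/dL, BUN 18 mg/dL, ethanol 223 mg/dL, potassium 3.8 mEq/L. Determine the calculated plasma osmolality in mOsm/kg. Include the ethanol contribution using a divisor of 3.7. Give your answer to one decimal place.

Calculated osmolality = 2·Na + glucose/18 + BUN/2.8 + ethanol/3.7
= 2·140 + 113/18 + 18/2.8 + 223/3.7
= 280 + 6.28 + 6.43 + 60.27
= 352.98 mOsm/kg

353.0 mOsm/kg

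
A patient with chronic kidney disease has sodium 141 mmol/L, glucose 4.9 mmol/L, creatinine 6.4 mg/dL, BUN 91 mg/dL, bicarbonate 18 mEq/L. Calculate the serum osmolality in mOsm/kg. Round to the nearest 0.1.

319.4 mOsm/kg

Calculated osmolality = 2·Na + glucose + BUN/2.8
= 2·141 + 4.9 + 91/2.8
= 282 + 4.90 + 32.50
= 319.4 mOsm/kg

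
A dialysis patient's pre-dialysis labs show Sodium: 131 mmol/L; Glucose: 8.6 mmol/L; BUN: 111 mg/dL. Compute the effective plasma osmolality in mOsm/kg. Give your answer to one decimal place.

Effective osmolality excludes urea (freely permeant across cell membranes):
2·Na + glucose
= 2·131 + 8.6
= 262 + 8.6
= 270.6 mOsm/kg

270.6 mOsm/kg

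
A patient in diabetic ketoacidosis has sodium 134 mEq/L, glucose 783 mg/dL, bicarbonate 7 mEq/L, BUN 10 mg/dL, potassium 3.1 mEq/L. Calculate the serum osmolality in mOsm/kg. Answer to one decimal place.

Calculated osmolality = 2·Na + glucose/18 + BUN/2.8
= 2·134 + 783/18 + 10/2.8
= 268 + 43.50 + 3.57
= 315.07 mOsm/kg

315.1 mOsm/kg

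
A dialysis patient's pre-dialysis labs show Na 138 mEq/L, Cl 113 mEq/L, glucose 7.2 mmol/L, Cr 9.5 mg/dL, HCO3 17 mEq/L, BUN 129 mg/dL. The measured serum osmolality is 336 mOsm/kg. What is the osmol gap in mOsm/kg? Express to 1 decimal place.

6.7 mOsm/kg

Calculated osmolality = 2·Na + glucose + BUN/2.8
= 2·138 + 7.2 + 129/2.8
= 276 + 7.20 + 46.07
= 329.27 mOsm/kg ≈ 329.3 mOsm/kg
Osmolar gap = measured − calculated = 336 − 329.3 = 6.7 mOsm/kg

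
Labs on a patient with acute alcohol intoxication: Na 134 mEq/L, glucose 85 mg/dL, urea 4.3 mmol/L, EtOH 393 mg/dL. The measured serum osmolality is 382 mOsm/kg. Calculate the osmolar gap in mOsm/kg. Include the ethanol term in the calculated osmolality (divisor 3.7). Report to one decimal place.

-1.2 mOsm/kg

Calculated osmolality = 2·Na + glucose/18 + urea + ethanol/3.7
= 2·134 + 85/18 + 4.3 + 393/3.7
= 268 + 4.72 + 4.30 + 106.22
= 383.24 mOsm/kg ≈ 383.2 mOsm/kg
Osmolar gap = measured − calculated = 382 − 383.2 = -1.2 mOsm/kg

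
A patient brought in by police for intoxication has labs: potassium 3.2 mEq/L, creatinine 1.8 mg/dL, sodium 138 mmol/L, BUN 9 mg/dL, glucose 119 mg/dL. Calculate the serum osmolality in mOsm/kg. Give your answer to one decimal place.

285.8 mOsm/kg

Calculated osmolality = 2·Na + glucose/18 + BUN/2.8
= 2·138 + 119/18 + 9/2.8
= 276 + 6.61 + 3.21
= 285.82 mOsm/kg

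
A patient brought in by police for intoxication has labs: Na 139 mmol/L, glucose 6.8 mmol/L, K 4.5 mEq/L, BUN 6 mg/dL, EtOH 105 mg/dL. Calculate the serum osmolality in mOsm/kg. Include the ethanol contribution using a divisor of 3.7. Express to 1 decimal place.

315.3 mOsm/kg

Calculated osmolality = 2·Na + glucose + BUN/2.8 + ethanol/3.7
= 2·139 + 6.8 + 6/2.8 + 105/3.7
= 278 + 6.80 + 2.14 + 28.38
= 315.32 mOsm/kg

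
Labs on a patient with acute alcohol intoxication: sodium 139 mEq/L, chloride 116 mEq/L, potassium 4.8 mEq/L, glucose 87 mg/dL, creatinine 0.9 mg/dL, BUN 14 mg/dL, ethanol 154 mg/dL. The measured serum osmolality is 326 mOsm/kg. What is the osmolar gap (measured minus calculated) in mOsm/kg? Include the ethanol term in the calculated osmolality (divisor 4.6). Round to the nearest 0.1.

4.7 mOsm/kg

Calculated osmolality = 2·Na + glucose/18 + BUN/2.8 + ethanol/4.6
= 2·139 + 87/18 + 14/2.8 + 154/4.6
= 278 + 4.83 + 5 + 33.48
= 321.31 mOsm/kg ≈ 321.3 mOsm/kg
Osmolar gap = measured − calculated = 326 − 321.3 = 4.7 mOsm/kg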